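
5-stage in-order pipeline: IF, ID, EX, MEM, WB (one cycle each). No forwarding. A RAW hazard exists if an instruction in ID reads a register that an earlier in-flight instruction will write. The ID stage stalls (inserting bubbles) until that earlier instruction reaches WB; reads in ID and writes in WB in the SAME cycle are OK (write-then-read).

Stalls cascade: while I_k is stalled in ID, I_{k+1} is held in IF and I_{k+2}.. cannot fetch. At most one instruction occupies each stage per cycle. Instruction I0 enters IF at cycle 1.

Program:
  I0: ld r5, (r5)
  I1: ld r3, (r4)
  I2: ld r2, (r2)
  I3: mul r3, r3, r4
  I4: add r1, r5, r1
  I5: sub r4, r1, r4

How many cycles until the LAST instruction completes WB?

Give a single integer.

I0 ld r5 <- r5: IF@1 ID@2 stall=0 (-) EX@3 MEM@4 WB@5
I1 ld r3 <- r4: IF@2 ID@3 stall=0 (-) EX@4 MEM@5 WB@6
I2 ld r2 <- r2: IF@3 ID@4 stall=0 (-) EX@5 MEM@6 WB@7
I3 mul r3 <- r3,r4: IF@4 ID@5 stall=1 (RAW on I1.r3 (WB@6)) EX@7 MEM@8 WB@9
I4 add r1 <- r5,r1: IF@5 ID@7 stall=0 (-) EX@8 MEM@9 WB@10
I5 sub r4 <- r1,r4: IF@7 ID@8 stall=2 (RAW on I4.r1 (WB@10)) EX@11 MEM@12 WB@13

Answer: 13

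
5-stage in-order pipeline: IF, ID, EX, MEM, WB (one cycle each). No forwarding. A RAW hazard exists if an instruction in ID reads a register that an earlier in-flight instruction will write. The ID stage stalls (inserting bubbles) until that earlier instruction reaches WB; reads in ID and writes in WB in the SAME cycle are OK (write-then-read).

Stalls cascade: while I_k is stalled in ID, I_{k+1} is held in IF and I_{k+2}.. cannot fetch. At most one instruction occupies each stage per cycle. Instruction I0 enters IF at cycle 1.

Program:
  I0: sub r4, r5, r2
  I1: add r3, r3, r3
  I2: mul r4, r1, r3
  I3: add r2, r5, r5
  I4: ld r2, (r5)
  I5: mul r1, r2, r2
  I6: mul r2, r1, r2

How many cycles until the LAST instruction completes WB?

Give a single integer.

Answer: 17

Derivation:
I0 sub r4 <- r5,r2: IF@1 ID@2 stall=0 (-) EX@3 MEM@4 WB@5
I1 add r3 <- r3,r3: IF@2 ID@3 stall=0 (-) EX@4 MEM@5 WB@6
I2 mul r4 <- r1,r3: IF@3 ID@4 stall=2 (RAW on I1.r3 (WB@6)) EX@7 MEM@8 WB@9
I3 add r2 <- r5,r5: IF@4 ID@7 stall=0 (-) EX@8 MEM@9 WB@10
I4 ld r2 <- r5: IF@7 ID@8 stall=0 (-) EX@9 MEM@10 WB@11
I5 mul r1 <- r2,r2: IF@8 ID@9 stall=2 (RAW on I4.r2 (WB@11)) EX@12 MEM@13 WB@14
I6 mul r2 <- r1,r2: IF@9 ID@12 stall=2 (RAW on I5.r1 (WB@14)) EX@15 MEM@16 WB@17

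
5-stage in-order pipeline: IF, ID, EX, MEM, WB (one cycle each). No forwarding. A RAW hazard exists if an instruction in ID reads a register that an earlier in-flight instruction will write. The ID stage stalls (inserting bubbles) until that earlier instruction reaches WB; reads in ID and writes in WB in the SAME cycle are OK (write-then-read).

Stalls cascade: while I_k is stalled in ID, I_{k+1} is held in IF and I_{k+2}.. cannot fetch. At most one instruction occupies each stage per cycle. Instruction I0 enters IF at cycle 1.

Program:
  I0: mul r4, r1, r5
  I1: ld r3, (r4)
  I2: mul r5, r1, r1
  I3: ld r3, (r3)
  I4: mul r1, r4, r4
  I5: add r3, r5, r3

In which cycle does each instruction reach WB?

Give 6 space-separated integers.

I0 mul r4 <- r1,r5: IF@1 ID@2 stall=0 (-) EX@3 MEM@4 WB@5
I1 ld r3 <- r4: IF@2 ID@3 stall=2 (RAW on I0.r4 (WB@5)) EX@6 MEM@7 WB@8
I2 mul r5 <- r1,r1: IF@3 ID@6 stall=0 (-) EX@7 MEM@8 WB@9
I3 ld r3 <- r3: IF@6 ID@7 stall=1 (RAW on I1.r3 (WB@8)) EX@9 MEM@10 WB@11
I4 mul r1 <- r4,r4: IF@7 ID@9 stall=0 (-) EX@10 MEM@11 WB@12
I5 add r3 <- r5,r3: IF@9 ID@10 stall=1 (RAW on I3.r3 (WB@11)) EX@12 MEM@13 WB@14

Answer: 5 8 9 11 12 14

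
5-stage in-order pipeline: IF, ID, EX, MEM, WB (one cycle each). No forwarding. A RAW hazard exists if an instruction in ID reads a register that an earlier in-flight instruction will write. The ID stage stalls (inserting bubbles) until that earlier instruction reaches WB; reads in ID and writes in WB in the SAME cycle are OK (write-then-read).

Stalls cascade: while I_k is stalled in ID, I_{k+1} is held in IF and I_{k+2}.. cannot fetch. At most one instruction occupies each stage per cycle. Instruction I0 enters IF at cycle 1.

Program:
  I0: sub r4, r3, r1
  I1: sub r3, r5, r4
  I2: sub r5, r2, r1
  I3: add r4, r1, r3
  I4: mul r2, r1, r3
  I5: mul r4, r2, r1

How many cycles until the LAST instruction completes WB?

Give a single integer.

I0 sub r4 <- r3,r1: IF@1 ID@2 stall=0 (-) EX@3 MEM@4 WB@5
I1 sub r3 <- r5,r4: IF@2 ID@3 stall=2 (RAW on I0.r4 (WB@5)) EX@6 MEM@7 WB@8
I2 sub r5 <- r2,r1: IF@3 ID@6 stall=0 (-) EX@7 MEM@8 WB@9
I3 add r4 <- r1,r3: IF@6 ID@7 stall=1 (RAW on I1.r3 (WB@8)) EX@9 MEM@10 WB@11
I4 mul r2 <- r1,r3: IF@7 ID@9 stall=0 (-) EX@10 MEM@11 WB@12
I5 mul r4 <- r2,r1: IF@9 ID@10 stall=2 (RAW on I4.r2 (WB@12)) EX@13 MEM@14 WB@15

Answer: 15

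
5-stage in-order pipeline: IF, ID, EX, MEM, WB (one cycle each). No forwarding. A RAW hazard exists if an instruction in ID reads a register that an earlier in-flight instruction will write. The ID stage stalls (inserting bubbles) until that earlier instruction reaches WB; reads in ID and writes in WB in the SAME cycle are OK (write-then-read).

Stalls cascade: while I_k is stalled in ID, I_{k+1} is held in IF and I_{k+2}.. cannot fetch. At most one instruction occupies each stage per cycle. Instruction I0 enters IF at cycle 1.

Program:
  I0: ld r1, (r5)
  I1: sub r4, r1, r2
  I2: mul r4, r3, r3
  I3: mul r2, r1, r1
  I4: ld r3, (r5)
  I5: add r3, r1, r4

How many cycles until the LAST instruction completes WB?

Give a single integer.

Answer: 12

Derivation:
I0 ld r1 <- r5: IF@1 ID@2 stall=0 (-) EX@3 MEM@4 WB@5
I1 sub r4 <- r1,r2: IF@2 ID@3 stall=2 (RAW on I0.r1 (WB@5)) EX@6 MEM@7 WB@8
I2 mul r4 <- r3,r3: IF@3 ID@6 stall=0 (-) EX@7 MEM@8 WB@9
I3 mul r2 <- r1,r1: IF@6 ID@7 stall=0 (-) EX@8 MEM@9 WB@10
I4 ld r3 <- r5: IF@7 ID@8 stall=0 (-) EX@9 MEM@10 WB@11
I5 add r3 <- r1,r4: IF@8 ID@9 stall=0 (-) EX@10 MEM@11 WB@12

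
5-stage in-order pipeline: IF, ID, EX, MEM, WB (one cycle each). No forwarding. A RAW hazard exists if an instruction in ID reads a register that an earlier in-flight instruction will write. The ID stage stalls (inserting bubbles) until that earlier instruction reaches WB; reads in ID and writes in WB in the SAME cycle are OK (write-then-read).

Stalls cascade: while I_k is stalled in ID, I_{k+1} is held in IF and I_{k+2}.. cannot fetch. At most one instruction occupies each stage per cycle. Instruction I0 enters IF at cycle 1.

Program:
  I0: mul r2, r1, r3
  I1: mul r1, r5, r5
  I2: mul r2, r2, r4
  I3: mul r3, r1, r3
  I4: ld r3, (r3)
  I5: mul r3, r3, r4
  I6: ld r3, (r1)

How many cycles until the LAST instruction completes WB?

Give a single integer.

Answer: 16

Derivation:
I0 mul r2 <- r1,r3: IF@1 ID@2 stall=0 (-) EX@3 MEM@4 WB@5
I1 mul r1 <- r5,r5: IF@2 ID@3 stall=0 (-) EX@4 MEM@5 WB@6
I2 mul r2 <- r2,r4: IF@3 ID@4 stall=1 (RAW on I0.r2 (WB@5)) EX@6 MEM@7 WB@8
I3 mul r3 <- r1,r3: IF@4 ID@6 stall=0 (-) EX@7 MEM@8 WB@9
I4 ld r3 <- r3: IF@6 ID@7 stall=2 (RAW on I3.r3 (WB@9)) EX@10 MEM@11 WB@12
I5 mul r3 <- r3,r4: IF@7 ID@10 stall=2 (RAW on I4.r3 (WB@12)) EX@13 MEM@14 WB@15
I6 ld r3 <- r1: IF@10 ID@13 stall=0 (-) EX@14 MEM@15 WB@16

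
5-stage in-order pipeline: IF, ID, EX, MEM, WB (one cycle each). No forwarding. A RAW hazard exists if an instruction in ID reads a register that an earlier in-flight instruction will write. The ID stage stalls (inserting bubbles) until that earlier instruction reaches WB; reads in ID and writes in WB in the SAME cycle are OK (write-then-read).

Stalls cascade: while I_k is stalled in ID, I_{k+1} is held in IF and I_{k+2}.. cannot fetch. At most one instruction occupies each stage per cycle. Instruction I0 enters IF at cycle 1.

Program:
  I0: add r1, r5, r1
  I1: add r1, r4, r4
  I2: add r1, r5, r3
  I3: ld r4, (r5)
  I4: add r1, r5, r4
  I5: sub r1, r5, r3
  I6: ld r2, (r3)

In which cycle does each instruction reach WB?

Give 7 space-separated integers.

Answer: 5 6 7 8 11 12 13

Derivation:
I0 add r1 <- r5,r1: IF@1 ID@2 stall=0 (-) EX@3 MEM@4 WB@5
I1 add r1 <- r4,r4: IF@2 ID@3 stall=0 (-) EX@4 MEM@5 WB@6
I2 add r1 <- r5,r3: IF@3 ID@4 stall=0 (-) EX@5 MEM@6 WB@7
I3 ld r4 <- r5: IF@4 ID@5 stall=0 (-) EX@6 MEM@7 WB@8
I4 add r1 <- r5,r4: IF@5 ID@6 stall=2 (RAW on I3.r4 (WB@8)) EX@9 MEM@10 WB@11
I5 sub r1 <- r5,r3: IF@6 ID@9 stall=0 (-) EX@10 MEM@11 WB@12
I6 ld r2 <- r3: IF@9 ID@10 stall=0 (-) EX@11 MEM@12 WB@13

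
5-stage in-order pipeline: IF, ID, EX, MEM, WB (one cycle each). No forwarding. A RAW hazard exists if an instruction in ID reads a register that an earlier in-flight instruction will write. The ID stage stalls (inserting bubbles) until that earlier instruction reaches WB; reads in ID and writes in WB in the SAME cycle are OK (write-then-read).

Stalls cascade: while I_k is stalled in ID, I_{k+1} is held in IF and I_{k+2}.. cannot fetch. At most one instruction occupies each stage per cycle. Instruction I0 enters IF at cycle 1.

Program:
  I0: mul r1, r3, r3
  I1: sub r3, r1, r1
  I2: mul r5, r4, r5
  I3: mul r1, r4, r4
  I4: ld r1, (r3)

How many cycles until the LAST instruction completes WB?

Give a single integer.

I0 mul r1 <- r3,r3: IF@1 ID@2 stall=0 (-) EX@3 MEM@4 WB@5
I1 sub r3 <- r1,r1: IF@2 ID@3 stall=2 (RAW on I0.r1 (WB@5)) EX@6 MEM@7 WB@8
I2 mul r5 <- r4,r5: IF@3 ID@6 stall=0 (-) EX@7 MEM@8 WB@9
I3 mul r1 <- r4,r4: IF@6 ID@7 stall=0 (-) EX@8 MEM@9 WB@10
I4 ld r1 <- r3: IF@7 ID@8 stall=0 (-) EX@9 MEM@10 WB@11

Answer: 11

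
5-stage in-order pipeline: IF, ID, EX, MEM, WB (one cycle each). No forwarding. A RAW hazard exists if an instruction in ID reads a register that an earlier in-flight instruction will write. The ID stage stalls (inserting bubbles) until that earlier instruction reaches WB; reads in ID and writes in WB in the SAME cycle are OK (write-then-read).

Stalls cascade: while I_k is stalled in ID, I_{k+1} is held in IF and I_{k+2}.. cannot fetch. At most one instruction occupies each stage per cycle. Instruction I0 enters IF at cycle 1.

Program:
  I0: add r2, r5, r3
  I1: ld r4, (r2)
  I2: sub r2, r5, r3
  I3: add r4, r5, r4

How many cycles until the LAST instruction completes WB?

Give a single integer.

Answer: 11

Derivation:
I0 add r2 <- r5,r3: IF@1 ID@2 stall=0 (-) EX@3 MEM@4 WB@5
I1 ld r4 <- r2: IF@2 ID@3 stall=2 (RAW on I0.r2 (WB@5)) EX@6 MEM@7 WB@8
I2 sub r2 <- r5,r3: IF@3 ID@6 stall=0 (-) EX@7 MEM@8 WB@9
I3 add r4 <- r5,r4: IF@6 ID@7 stall=1 (RAW on I1.r4 (WB@8)) EX@9 MEM@10 WB@11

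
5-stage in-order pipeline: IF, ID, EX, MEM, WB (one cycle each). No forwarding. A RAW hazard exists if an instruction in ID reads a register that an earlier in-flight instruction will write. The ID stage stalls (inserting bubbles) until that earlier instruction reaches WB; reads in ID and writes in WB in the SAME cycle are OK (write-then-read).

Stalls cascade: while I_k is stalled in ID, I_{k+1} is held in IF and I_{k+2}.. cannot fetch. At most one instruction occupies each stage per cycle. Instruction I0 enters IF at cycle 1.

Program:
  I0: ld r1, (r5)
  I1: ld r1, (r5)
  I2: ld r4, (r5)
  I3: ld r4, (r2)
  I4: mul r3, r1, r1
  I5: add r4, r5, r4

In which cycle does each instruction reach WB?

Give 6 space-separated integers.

Answer: 5 6 7 8 9 11

Derivation:
I0 ld r1 <- r5: IF@1 ID@2 stall=0 (-) EX@3 MEM@4 WB@5
I1 ld r1 <- r5: IF@2 ID@3 stall=0 (-) EX@4 MEM@5 WB@6
I2 ld r4 <- r5: IF@3 ID@4 stall=0 (-) EX@5 MEM@6 WB@7
I3 ld r4 <- r2: IF@4 ID@5 stall=0 (-) EX@6 MEM@7 WB@8
I4 mul r3 <- r1,r1: IF@5 ID@6 stall=0 (-) EX@7 MEM@8 WB@9
I5 add r4 <- r5,r4: IF@6 ID@7 stall=1 (RAW on I3.r4 (WB@8)) EX@9 MEM@10 WB@11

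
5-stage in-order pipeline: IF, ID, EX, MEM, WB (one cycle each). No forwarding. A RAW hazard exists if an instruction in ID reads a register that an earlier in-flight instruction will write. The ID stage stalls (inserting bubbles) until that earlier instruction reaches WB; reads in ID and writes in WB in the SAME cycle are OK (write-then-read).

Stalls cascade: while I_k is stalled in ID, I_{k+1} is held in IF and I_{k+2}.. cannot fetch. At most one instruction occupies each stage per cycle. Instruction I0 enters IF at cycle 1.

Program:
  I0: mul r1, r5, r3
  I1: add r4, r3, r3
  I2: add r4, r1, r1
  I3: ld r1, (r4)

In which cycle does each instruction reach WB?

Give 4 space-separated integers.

Answer: 5 6 8 11

Derivation:
I0 mul r1 <- r5,r3: IF@1 ID@2 stall=0 (-) EX@3 MEM@4 WB@5
I1 add r4 <- r3,r3: IF@2 ID@3 stall=0 (-) EX@4 MEM@5 WB@6
I2 add r4 <- r1,r1: IF@3 ID@4 stall=1 (RAW on I0.r1 (WB@5)) EX@6 MEM@7 WB@8
I3 ld r1 <- r4: IF@4 ID@6 stall=2 (RAW on I2.r4 (WB@8)) EX@9 MEM@10 WB@11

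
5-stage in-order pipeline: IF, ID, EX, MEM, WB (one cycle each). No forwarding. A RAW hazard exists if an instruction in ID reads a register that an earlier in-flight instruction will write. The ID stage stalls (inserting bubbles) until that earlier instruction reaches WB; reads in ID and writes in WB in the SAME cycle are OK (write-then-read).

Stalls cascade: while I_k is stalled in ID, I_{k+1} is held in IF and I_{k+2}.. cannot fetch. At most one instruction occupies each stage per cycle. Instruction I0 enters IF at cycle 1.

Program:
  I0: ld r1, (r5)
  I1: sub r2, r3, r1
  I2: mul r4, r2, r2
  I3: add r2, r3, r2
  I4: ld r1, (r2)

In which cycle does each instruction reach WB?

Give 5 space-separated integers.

Answer: 5 8 11 12 15

Derivation:
I0 ld r1 <- r5: IF@1 ID@2 stall=0 (-) EX@3 MEM@4 WB@5
I1 sub r2 <- r3,r1: IF@2 ID@3 stall=2 (RAW on I0.r1 (WB@5)) EX@6 MEM@7 WB@8
I2 mul r4 <- r2,r2: IF@3 ID@6 stall=2 (RAW on I1.r2 (WB@8)) EX@9 MEM@10 WB@11
I3 add r2 <- r3,r2: IF@6 ID@9 stall=0 (-) EX@10 MEM@11 WB@12
I4 ld r1 <- r2: IF@9 ID@10 stall=2 (RAW on I3.r2 (WB@12)) EX@13 MEM@14 WB@15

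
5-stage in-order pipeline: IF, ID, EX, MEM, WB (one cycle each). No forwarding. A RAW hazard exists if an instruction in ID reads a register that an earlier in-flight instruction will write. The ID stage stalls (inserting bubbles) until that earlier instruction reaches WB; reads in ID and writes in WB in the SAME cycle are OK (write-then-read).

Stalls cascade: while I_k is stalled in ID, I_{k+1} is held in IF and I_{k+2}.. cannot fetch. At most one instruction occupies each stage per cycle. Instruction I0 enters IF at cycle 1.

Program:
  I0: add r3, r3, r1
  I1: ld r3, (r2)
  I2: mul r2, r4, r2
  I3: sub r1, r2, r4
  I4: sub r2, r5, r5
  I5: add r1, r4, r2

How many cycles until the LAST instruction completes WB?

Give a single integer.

Answer: 14

Derivation:
I0 add r3 <- r3,r1: IF@1 ID@2 stall=0 (-) EX@3 MEM@4 WB@5
I1 ld r3 <- r2: IF@2 ID@3 stall=0 (-) EX@4 MEM@5 WB@6
I2 mul r2 <- r4,r2: IF@3 ID@4 stall=0 (-) EX@5 MEM@6 WB@7
I3 sub r1 <- r2,r4: IF@4 ID@5 stall=2 (RAW on I2.r2 (WB@7)) EX@8 MEM@9 WB@10
I4 sub r2 <- r5,r5: IF@5 ID@8 stall=0 (-) EX@9 MEM@10 WB@11
I5 add r1 <- r4,r2: IF@8 ID@9 stall=2 (RAW on I4.r2 (WB@11)) EX@12 MEM@13 WB@14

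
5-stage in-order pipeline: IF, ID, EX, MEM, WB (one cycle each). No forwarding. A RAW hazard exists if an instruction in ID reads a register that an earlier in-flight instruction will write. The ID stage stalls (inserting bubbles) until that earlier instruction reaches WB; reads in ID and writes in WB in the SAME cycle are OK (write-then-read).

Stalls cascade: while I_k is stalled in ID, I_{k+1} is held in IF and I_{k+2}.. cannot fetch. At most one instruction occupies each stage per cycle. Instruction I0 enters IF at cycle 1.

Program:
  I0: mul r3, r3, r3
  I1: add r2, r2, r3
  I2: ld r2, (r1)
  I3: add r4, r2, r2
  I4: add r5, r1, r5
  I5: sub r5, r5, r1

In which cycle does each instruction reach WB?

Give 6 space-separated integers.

Answer: 5 8 9 12 13 16

Derivation:
I0 mul r3 <- r3,r3: IF@1 ID@2 stall=0 (-) EX@3 MEM@4 WB@5
I1 add r2 <- r2,r3: IF@2 ID@3 stall=2 (RAW on I0.r3 (WB@5)) EX@6 MEM@7 WB@8
I2 ld r2 <- r1: IF@3 ID@6 stall=0 (-) EX@7 MEM@8 WB@9
I3 add r4 <- r2,r2: IF@6 ID@7 stall=2 (RAW on I2.r2 (WB@9)) EX@10 MEM@11 WB@12
I4 add r5 <- r1,r5: IF@7 ID@10 stall=0 (-) EX@11 MEM@12 WB@13
I5 sub r5 <- r5,r1: IF@10 ID@11 stall=2 (RAW on I4.r5 (WB@13)) EX@14 MEM@15 WB@16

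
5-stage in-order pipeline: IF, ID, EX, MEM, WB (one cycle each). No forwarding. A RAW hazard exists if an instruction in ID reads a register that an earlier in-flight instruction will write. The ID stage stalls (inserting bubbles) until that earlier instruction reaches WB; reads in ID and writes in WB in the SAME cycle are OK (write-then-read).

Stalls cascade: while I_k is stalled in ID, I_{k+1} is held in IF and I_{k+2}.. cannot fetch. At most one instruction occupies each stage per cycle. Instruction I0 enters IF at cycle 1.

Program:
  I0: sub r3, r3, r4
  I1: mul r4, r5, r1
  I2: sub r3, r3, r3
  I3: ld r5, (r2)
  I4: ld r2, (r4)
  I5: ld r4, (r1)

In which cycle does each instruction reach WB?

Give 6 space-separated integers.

Answer: 5 6 8 9 10 11

Derivation:
I0 sub r3 <- r3,r4: IF@1 ID@2 stall=0 (-) EX@3 MEM@4 WB@5
I1 mul r4 <- r5,r1: IF@2 ID@3 stall=0 (-) EX@4 MEM@5 WB@6
I2 sub r3 <- r3,r3: IF@3 ID@4 stall=1 (RAW on I0.r3 (WB@5)) EX@6 MEM@7 WB@8
I3 ld r5 <- r2: IF@4 ID@6 stall=0 (-) EX@7 MEM@8 WB@9
I4 ld r2 <- r4: IF@6 ID@7 stall=0 (-) EX@8 MEM@9 WB@10
I5 ld r4 <- r1: IF@7 ID@8 stall=0 (-) EX@9 MEM@10 WB@11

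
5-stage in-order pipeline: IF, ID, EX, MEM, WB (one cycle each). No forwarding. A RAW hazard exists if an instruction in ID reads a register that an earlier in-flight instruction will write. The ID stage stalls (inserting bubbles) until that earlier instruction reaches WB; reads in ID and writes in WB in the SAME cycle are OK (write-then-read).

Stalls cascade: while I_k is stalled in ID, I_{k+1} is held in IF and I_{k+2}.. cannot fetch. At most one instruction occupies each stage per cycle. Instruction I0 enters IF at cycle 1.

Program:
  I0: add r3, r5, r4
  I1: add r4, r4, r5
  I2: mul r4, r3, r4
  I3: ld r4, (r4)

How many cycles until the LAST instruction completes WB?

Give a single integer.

Answer: 12

Derivation:
I0 add r3 <- r5,r4: IF@1 ID@2 stall=0 (-) EX@3 MEM@4 WB@5
I1 add r4 <- r4,r5: IF@2 ID@3 stall=0 (-) EX@4 MEM@5 WB@6
I2 mul r4 <- r3,r4: IF@3 ID@4 stall=2 (RAW on I1.r4 (WB@6)) EX@7 MEM@8 WB@9
I3 ld r4 <- r4: IF@4 ID@7 stall=2 (RAW on I2.r4 (WB@9)) EX@10 MEM@11 WB@12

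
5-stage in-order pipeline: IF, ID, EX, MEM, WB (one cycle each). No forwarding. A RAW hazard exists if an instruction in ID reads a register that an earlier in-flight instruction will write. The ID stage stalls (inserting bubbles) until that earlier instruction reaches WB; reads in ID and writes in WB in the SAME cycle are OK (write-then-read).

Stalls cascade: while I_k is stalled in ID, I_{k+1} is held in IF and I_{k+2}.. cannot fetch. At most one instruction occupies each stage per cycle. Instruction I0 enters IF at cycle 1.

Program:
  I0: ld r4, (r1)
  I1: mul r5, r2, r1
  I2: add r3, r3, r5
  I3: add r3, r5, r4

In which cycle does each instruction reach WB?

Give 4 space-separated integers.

I0 ld r4 <- r1: IF@1 ID@2 stall=0 (-) EX@3 MEM@4 WB@5
I1 mul r5 <- r2,r1: IF@2 ID@3 stall=0 (-) EX@4 MEM@5 WB@6
I2 add r3 <- r3,r5: IF@3 ID@4 stall=2 (RAW on I1.r5 (WB@6)) EX@7 MEM@8 WB@9
I3 add r3 <- r5,r4: IF@4 ID@7 stall=0 (-) EX@8 MEM@9 WB@10

Answer: 5 6 9 10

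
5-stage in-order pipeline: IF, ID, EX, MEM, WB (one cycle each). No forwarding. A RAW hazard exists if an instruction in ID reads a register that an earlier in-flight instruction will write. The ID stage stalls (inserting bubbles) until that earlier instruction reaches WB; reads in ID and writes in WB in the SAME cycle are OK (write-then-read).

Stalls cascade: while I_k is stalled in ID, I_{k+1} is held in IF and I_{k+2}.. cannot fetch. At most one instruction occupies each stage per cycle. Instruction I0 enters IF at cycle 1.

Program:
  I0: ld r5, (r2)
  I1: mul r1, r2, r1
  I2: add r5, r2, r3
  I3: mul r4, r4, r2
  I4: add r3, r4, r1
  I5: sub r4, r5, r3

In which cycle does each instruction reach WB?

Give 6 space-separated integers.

I0 ld r5 <- r2: IF@1 ID@2 stall=0 (-) EX@3 MEM@4 WB@5
I1 mul r1 <- r2,r1: IF@2 ID@3 stall=0 (-) EX@4 MEM@5 WB@6
I2 add r5 <- r2,r3: IF@3 ID@4 stall=0 (-) EX@5 MEM@6 WB@7
I3 mul r4 <- r4,r2: IF@4 ID@5 stall=0 (-) EX@6 MEM@7 WB@8
I4 add r3 <- r4,r1: IF@5 ID@6 stall=2 (RAW on I3.r4 (WB@8)) EX@9 MEM@10 WB@11
I5 sub r4 <- r5,r3: IF@6 ID@9 stall=2 (RAW on I4.r3 (WB@11)) EX@12 MEM@13 WB@14

Answer: 5 6 7 8 11 14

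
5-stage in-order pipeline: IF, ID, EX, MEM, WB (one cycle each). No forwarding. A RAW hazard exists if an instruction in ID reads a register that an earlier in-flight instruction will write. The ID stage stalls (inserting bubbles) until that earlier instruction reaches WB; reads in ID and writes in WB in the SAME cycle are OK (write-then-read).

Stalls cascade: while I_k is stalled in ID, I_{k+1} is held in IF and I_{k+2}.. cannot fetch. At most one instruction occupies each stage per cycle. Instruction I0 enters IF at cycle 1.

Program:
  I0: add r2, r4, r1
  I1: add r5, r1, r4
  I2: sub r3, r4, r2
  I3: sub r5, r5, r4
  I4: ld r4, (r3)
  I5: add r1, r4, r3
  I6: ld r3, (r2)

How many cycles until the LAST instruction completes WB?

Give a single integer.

I0 add r2 <- r4,r1: IF@1 ID@2 stall=0 (-) EX@3 MEM@4 WB@5
I1 add r5 <- r1,r4: IF@2 ID@3 stall=0 (-) EX@4 MEM@5 WB@6
I2 sub r3 <- r4,r2: IF@3 ID@4 stall=1 (RAW on I0.r2 (WB@5)) EX@6 MEM@7 WB@8
I3 sub r5 <- r5,r4: IF@4 ID@6 stall=0 (-) EX@7 MEM@8 WB@9
I4 ld r4 <- r3: IF@6 ID@7 stall=1 (RAW on I2.r3 (WB@8)) EX@9 MEM@10 WB@11
I5 add r1 <- r4,r3: IF@7 ID@9 stall=2 (RAW on I4.r4 (WB@11)) EX@12 MEM@13 WB@14
I6 ld r3 <- r2: IF@9 ID@12 stall=0 (-) EX@13 MEM@14 WB@15

Answer: 15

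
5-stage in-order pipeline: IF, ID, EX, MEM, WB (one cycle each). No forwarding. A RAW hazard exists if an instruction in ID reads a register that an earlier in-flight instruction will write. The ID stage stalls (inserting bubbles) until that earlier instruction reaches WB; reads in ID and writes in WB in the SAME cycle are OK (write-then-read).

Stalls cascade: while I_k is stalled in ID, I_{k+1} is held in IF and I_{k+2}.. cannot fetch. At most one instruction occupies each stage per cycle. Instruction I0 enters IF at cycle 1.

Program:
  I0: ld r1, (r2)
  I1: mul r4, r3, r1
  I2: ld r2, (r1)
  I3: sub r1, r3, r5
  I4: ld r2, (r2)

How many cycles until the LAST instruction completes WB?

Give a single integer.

Answer: 12

Derivation:
I0 ld r1 <- r2: IF@1 ID@2 stall=0 (-) EX@3 MEM@4 WB@5
I1 mul r4 <- r3,r1: IF@2 ID@3 stall=2 (RAW on I0.r1 (WB@5)) EX@6 MEM@7 WB@8
I2 ld r2 <- r1: IF@3 ID@6 stall=0 (-) EX@7 MEM@8 WB@9
I3 sub r1 <- r3,r5: IF@6 ID@7 stall=0 (-) EX@8 MEM@9 WB@10
I4 ld r2 <- r2: IF@7 ID@8 stall=1 (RAW on I2.r2 (WB@9)) EX@10 MEM@11 WB@12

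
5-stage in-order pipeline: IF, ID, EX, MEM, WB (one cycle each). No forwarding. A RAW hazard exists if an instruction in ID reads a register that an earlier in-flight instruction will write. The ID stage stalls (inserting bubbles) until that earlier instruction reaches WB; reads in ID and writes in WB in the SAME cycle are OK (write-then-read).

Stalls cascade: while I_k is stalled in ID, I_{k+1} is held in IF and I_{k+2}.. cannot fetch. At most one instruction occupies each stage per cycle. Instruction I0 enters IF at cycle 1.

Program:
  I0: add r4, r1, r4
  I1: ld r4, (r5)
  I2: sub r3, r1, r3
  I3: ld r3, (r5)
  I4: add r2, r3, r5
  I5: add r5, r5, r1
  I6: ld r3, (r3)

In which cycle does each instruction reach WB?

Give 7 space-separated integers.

I0 add r4 <- r1,r4: IF@1 ID@2 stall=0 (-) EX@3 MEM@4 WB@5
I1 ld r4 <- r5: IF@2 ID@3 stall=0 (-) EX@4 MEM@5 WB@6
I2 sub r3 <- r1,r3: IF@3 ID@4 stall=0 (-) EX@5 MEM@6 WB@7
I3 ld r3 <- r5: IF@4 ID@5 stall=0 (-) EX@6 MEM@7 WB@8
I4 add r2 <- r3,r5: IF@5 ID@6 stall=2 (RAW on I3.r3 (WB@8)) EX@9 MEM@10 WB@11
I5 add r5 <- r5,r1: IF@6 ID@9 stall=0 (-) EX@10 MEM@11 WB@12
I6 ld r3 <- r3: IF@9 ID@10 stall=0 (-) EX@11 MEM@12 WB@13

Answer: 5 6 7 8 11 12 13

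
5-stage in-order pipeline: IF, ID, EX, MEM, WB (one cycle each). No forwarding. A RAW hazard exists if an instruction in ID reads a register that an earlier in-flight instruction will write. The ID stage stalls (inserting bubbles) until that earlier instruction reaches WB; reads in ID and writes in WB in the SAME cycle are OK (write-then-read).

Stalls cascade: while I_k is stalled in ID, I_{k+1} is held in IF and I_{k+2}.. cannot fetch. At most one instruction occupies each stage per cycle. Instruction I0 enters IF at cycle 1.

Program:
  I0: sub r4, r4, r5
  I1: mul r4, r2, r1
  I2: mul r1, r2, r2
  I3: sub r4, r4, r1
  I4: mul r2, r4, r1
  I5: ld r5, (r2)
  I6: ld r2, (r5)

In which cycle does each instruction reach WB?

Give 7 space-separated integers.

I0 sub r4 <- r4,r5: IF@1 ID@2 stall=0 (-) EX@3 MEM@4 WB@5
I1 mul r4 <- r2,r1: IF@2 ID@3 stall=0 (-) EX@4 MEM@5 WB@6
I2 mul r1 <- r2,r2: IF@3 ID@4 stall=0 (-) EX@5 MEM@6 WB@7
I3 sub r4 <- r4,r1: IF@4 ID@5 stall=2 (RAW on I2.r1 (WB@7)) EX@8 MEM@9 WB@10
I4 mul r2 <- r4,r1: IF@5 ID@8 stall=2 (RAW on I3.r4 (WB@10)) EX@11 MEM@12 WB@13
I5 ld r5 <- r2: IF@8 ID@11 stall=2 (RAW on I4.r2 (WB@13)) EX@14 MEM@15 WB@16
I6 ld r2 <- r5: IF@11 ID@14 stall=2 (RAW on I5.r5 (WB@16)) EX@17 MEM@18 WB@19

Answer: 5 6 7 10 13 16 19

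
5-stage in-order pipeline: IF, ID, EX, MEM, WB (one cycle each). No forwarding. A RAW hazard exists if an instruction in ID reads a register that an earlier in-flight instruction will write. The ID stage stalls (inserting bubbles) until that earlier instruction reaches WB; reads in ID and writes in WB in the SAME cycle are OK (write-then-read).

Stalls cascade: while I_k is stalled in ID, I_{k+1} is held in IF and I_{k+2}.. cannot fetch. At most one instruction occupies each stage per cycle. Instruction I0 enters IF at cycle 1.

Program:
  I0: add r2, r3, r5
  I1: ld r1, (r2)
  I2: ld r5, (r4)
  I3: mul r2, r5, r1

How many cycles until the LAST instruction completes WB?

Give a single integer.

I0 add r2 <- r3,r5: IF@1 ID@2 stall=0 (-) EX@3 MEM@4 WB@5
I1 ld r1 <- r2: IF@2 ID@3 stall=2 (RAW on I0.r2 (WB@5)) EX@6 MEM@7 WB@8
I2 ld r5 <- r4: IF@3 ID@6 stall=0 (-) EX@7 MEM@8 WB@9
I3 mul r2 <- r5,r1: IF@6 ID@7 stall=2 (RAW on I2.r5 (WB@9)) EX@10 MEM@11 WB@12

Answer: 12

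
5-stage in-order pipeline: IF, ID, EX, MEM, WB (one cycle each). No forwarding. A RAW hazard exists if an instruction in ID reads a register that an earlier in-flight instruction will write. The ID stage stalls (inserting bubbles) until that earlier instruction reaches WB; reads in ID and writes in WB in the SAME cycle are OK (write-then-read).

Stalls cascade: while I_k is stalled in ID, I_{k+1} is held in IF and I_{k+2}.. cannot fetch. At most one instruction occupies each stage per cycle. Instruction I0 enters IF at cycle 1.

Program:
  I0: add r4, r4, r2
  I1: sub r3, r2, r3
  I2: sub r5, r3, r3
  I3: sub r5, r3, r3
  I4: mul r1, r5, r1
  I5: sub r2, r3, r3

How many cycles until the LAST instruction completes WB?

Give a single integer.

Answer: 14

Derivation:
I0 add r4 <- r4,r2: IF@1 ID@2 stall=0 (-) EX@3 MEM@4 WB@5
I1 sub r3 <- r2,r3: IF@2 ID@3 stall=0 (-) EX@4 MEM@5 WB@6
I2 sub r5 <- r3,r3: IF@3 ID@4 stall=2 (RAW on I1.r3 (WB@6)) EX@7 MEM@8 WB@9
I3 sub r5 <- r3,r3: IF@4 ID@7 stall=0 (-) EX@8 MEM@9 WB@10
I4 mul r1 <- r5,r1: IF@7 ID@8 stall=2 (RAW on I3.r5 (WB@10)) EX@11 MEM@12 WB@13
I5 sub r2 <- r3,r3: IF@8 ID@11 stall=0 (-) EX@12 MEM@13 WB@14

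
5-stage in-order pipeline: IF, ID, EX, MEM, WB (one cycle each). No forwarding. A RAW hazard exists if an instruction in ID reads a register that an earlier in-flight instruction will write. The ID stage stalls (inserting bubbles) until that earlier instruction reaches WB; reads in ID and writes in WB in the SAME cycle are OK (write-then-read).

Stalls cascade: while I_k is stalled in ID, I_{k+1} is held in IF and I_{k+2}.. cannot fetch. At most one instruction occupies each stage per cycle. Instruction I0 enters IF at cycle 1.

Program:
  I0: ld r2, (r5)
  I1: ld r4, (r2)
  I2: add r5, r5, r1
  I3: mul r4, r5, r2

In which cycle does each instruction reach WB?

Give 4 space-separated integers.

I0 ld r2 <- r5: IF@1 ID@2 stall=0 (-) EX@3 MEM@4 WB@5
I1 ld r4 <- r2: IF@2 ID@3 stall=2 (RAW on I0.r2 (WB@5)) EX@6 MEM@7 WB@8
I2 add r5 <- r5,r1: IF@3 ID@6 stall=0 (-) EX@7 MEM@8 WB@9
I3 mul r4 <- r5,r2: IF@6 ID@7 stall=2 (RAW on I2.r5 (WB@9)) EX@10 MEM@11 WB@12

Answer: 5 8 9 12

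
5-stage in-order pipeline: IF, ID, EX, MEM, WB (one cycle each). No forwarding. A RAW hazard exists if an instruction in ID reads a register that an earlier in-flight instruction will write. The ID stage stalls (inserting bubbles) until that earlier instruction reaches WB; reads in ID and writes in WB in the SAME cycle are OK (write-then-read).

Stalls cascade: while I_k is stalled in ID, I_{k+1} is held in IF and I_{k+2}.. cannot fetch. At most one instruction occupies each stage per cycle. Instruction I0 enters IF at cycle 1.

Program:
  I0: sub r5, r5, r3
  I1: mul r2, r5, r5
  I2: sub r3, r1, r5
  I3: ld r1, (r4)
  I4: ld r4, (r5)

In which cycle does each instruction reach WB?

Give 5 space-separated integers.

I0 sub r5 <- r5,r3: IF@1 ID@2 stall=0 (-) EX@3 MEM@4 WB@5
I1 mul r2 <- r5,r5: IF@2 ID@3 stall=2 (RAW on I0.r5 (WB@5)) EX@6 MEM@7 WB@8
I2 sub r3 <- r1,r5: IF@3 ID@6 stall=0 (-) EX@7 MEM@8 WB@9
I3 ld r1 <- r4: IF@6 ID@7 stall=0 (-) EX@8 MEM@9 WB@10
I4 ld r4 <- r5: IF@7 ID@8 stall=0 (-) EX@9 MEM@10 WB@11

Answer: 5 8 9 10 11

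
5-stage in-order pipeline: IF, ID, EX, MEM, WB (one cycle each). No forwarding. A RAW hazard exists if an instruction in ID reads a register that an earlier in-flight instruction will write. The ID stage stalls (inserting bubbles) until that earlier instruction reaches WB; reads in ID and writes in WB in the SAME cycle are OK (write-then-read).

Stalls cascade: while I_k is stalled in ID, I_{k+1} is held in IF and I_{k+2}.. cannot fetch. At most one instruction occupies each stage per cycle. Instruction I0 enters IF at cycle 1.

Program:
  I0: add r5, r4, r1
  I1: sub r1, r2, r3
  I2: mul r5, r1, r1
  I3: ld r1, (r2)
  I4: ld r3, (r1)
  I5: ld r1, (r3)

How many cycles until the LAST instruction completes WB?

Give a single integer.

I0 add r5 <- r4,r1: IF@1 ID@2 stall=0 (-) EX@3 MEM@4 WB@5
I1 sub r1 <- r2,r3: IF@2 ID@3 stall=0 (-) EX@4 MEM@5 WB@6
I2 mul r5 <- r1,r1: IF@3 ID@4 stall=2 (RAW on I1.r1 (WB@6)) EX@7 MEM@8 WB@9
I3 ld r1 <- r2: IF@4 ID@7 stall=0 (-) EX@8 MEM@9 WB@10
I4 ld r3 <- r1: IF@7 ID@8 stall=2 (RAW on I3.r1 (WB@10)) EX@11 MEM@12 WB@13
I5 ld r1 <- r3: IF@8 ID@11 stall=2 (RAW on I4.r3 (WB@13)) EX@14 MEM@15 WB@16

Answer: 16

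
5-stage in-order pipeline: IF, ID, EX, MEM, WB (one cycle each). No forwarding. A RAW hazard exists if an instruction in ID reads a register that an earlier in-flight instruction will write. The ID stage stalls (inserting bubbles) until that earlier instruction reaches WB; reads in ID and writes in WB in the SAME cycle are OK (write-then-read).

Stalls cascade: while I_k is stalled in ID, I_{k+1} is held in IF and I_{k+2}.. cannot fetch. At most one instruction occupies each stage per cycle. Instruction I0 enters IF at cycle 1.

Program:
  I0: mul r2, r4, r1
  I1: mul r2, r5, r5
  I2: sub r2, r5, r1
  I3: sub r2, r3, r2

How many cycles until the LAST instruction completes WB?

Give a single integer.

Answer: 10

Derivation:
I0 mul r2 <- r4,r1: IF@1 ID@2 stall=0 (-) EX@3 MEM@4 WB@5
I1 mul r2 <- r5,r5: IF@2 ID@3 stall=0 (-) EX@4 MEM@5 WB@6
I2 sub r2 <- r5,r1: IF@3 ID@4 stall=0 (-) EX@5 MEM@6 WB@7
I3 sub r2 <- r3,r2: IF@4 ID@5 stall=2 (RAW on I2.r2 (WB@7)) EX@8 MEM@9 WB@10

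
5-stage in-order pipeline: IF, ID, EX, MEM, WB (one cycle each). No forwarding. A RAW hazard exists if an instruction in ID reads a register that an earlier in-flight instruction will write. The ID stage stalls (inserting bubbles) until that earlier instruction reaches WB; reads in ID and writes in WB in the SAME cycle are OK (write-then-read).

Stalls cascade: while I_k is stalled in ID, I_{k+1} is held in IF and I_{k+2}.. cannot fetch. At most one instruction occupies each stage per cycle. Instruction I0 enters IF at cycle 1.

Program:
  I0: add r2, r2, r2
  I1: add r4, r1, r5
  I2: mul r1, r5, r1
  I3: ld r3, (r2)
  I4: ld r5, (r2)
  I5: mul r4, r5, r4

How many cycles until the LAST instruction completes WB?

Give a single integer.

Answer: 12

Derivation:
I0 add r2 <- r2,r2: IF@1 ID@2 stall=0 (-) EX@3 MEM@4 WB@5
I1 add r4 <- r1,r5: IF@2 ID@3 stall=0 (-) EX@4 MEM@5 WB@6
I2 mul r1 <- r5,r1: IF@3 ID@4 stall=0 (-) EX@5 MEM@6 WB@7
I3 ld r3 <- r2: IF@4 ID@5 stall=0 (-) EX@6 MEM@7 WB@8
I4 ld r5 <- r2: IF@5 ID@6 stall=0 (-) EX@7 MEM@8 WB@9
I5 mul r4 <- r5,r4: IF@6 ID@7 stall=2 (RAW on I4.r5 (WB@9)) EX@10 MEM@11 WB@12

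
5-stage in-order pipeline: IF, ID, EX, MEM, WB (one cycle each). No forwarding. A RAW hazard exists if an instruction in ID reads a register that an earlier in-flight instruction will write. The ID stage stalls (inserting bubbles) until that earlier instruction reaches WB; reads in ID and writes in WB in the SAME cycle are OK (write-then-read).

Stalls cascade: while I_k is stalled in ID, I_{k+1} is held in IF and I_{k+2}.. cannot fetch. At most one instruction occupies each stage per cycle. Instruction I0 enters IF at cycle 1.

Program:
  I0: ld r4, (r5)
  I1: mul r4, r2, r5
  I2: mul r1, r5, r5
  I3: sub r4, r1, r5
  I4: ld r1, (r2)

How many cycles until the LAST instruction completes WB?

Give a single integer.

Answer: 11

Derivation:
I0 ld r4 <- r5: IF@1 ID@2 stall=0 (-) EX@3 MEM@4 WB@5
I1 mul r4 <- r2,r5: IF@2 ID@3 stall=0 (-) EX@4 MEM@5 WB@6
I2 mul r1 <- r5,r5: IF@3 ID@4 stall=0 (-) EX@5 MEM@6 WB@7
I3 sub r4 <- r1,r5: IF@4 ID@5 stall=2 (RAW on I2.r1 (WB@7)) EX@8 MEM@9 WB@10
I4 ld r1 <- r2: IF@5 ID@8 stall=0 (-) EX@9 MEM@10 WB@11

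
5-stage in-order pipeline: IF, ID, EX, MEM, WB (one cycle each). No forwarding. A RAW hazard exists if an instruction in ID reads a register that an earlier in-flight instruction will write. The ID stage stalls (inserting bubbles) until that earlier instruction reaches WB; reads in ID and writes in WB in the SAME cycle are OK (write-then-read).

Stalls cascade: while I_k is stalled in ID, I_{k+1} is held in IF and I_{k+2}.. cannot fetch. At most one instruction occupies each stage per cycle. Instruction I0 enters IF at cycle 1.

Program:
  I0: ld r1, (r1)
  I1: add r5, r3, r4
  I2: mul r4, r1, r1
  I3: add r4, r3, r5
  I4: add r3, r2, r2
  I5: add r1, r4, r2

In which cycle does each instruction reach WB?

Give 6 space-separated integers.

I0 ld r1 <- r1: IF@1 ID@2 stall=0 (-) EX@3 MEM@4 WB@5
I1 add r5 <- r3,r4: IF@2 ID@3 stall=0 (-) EX@4 MEM@5 WB@6
I2 mul r4 <- r1,r1: IF@3 ID@4 stall=1 (RAW on I0.r1 (WB@5)) EX@6 MEM@7 WB@8
I3 add r4 <- r3,r5: IF@4 ID@6 stall=0 (-) EX@7 MEM@8 WB@9
I4 add r3 <- r2,r2: IF@6 ID@7 stall=0 (-) EX@8 MEM@9 WB@10
I5 add r1 <- r4,r2: IF@7 ID@8 stall=1 (RAW on I3.r4 (WB@9)) EX@10 MEM@11 WB@12

Answer: 5 6 8 9 10 12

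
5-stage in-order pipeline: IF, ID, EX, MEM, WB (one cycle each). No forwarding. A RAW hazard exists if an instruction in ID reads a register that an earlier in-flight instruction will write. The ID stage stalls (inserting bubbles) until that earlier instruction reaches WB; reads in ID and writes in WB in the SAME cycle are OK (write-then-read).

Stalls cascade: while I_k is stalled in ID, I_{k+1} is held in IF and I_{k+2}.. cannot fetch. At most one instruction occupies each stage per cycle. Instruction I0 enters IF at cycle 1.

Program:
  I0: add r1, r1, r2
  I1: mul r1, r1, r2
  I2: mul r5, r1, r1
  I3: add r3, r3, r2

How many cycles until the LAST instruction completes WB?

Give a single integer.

I0 add r1 <- r1,r2: IF@1 ID@2 stall=0 (-) EX@3 MEM@4 WB@5
I1 mul r1 <- r1,r2: IF@2 ID@3 stall=2 (RAW on I0.r1 (WB@5)) EX@6 MEM@7 WB@8
I2 mul r5 <- r1,r1: IF@3 ID@6 stall=2 (RAW on I1.r1 (WB@8)) EX@9 MEM@10 WB@11
I3 add r3 <- r3,r2: IF@6 ID@9 stall=0 (-) EX@10 MEM@11 WB@12

Answer: 12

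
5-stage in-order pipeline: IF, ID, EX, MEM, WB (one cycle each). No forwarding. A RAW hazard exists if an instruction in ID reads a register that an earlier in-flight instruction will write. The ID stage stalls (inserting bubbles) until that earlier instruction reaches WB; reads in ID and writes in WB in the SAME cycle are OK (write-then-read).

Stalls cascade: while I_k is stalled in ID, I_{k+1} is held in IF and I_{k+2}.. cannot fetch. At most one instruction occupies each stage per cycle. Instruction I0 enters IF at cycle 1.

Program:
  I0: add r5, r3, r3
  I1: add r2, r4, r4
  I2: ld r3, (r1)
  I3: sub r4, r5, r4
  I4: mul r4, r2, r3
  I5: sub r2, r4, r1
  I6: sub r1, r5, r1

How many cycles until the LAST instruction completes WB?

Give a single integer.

Answer: 14

Derivation:
I0 add r5 <- r3,r3: IF@1 ID@2 stall=0 (-) EX@3 MEM@4 WB@5
I1 add r2 <- r4,r4: IF@2 ID@3 stall=0 (-) EX@4 MEM@5 WB@6
I2 ld r3 <- r1: IF@3 ID@4 stall=0 (-) EX@5 MEM@6 WB@7
I3 sub r4 <- r5,r4: IF@4 ID@5 stall=0 (-) EX@6 MEM@7 WB@8
I4 mul r4 <- r2,r3: IF@5 ID@6 stall=1 (RAW on I2.r3 (WB@7)) EX@8 MEM@9 WB@10
I5 sub r2 <- r4,r1: IF@6 ID@8 stall=2 (RAW on I4.r4 (WB@10)) EX@11 MEM@12 WB@13
I6 sub r1 <- r5,r1: IF@8 ID@11 stall=0 (-) EX@12 MEM@13 WB@14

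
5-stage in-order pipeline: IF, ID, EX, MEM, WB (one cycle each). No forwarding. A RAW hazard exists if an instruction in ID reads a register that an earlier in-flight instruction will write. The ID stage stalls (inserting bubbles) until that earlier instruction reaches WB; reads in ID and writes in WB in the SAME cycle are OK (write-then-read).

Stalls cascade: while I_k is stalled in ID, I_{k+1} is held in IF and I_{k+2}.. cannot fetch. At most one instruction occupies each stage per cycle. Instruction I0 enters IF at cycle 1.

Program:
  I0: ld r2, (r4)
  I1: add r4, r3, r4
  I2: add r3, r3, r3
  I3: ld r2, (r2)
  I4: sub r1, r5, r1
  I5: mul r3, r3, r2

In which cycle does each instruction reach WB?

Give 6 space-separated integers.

I0 ld r2 <- r4: IF@1 ID@2 stall=0 (-) EX@3 MEM@4 WB@5
I1 add r4 <- r3,r4: IF@2 ID@3 stall=0 (-) EX@4 MEM@5 WB@6
I2 add r3 <- r3,r3: IF@3 ID@4 stall=0 (-) EX@5 MEM@6 WB@7
I3 ld r2 <- r2: IF@4 ID@5 stall=0 (-) EX@6 MEM@7 WB@8
I4 sub r1 <- r5,r1: IF@5 ID@6 stall=0 (-) EX@7 MEM@8 WB@9
I5 mul r3 <- r3,r2: IF@6 ID@7 stall=1 (RAW on I3.r2 (WB@8)) EX@9 MEM@10 WB@11

Answer: 5 6 7 8 9 11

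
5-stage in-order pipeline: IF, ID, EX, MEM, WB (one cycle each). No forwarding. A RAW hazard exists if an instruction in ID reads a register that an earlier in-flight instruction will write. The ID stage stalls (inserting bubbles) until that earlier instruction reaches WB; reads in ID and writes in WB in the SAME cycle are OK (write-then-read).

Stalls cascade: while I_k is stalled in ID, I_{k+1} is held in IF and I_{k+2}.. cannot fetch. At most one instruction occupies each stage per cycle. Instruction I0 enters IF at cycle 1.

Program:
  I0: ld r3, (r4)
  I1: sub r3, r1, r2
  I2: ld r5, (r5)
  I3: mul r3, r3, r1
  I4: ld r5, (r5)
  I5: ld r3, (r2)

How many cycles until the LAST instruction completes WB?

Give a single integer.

I0 ld r3 <- r4: IF@1 ID@2 stall=0 (-) EX@3 MEM@4 WB@5
I1 sub r3 <- r1,r2: IF@2 ID@3 stall=0 (-) EX@4 MEM@5 WB@6
I2 ld r5 <- r5: IF@3 ID@4 stall=0 (-) EX@5 MEM@6 WB@7
I3 mul r3 <- r3,r1: IF@4 ID@5 stall=1 (RAW on I1.r3 (WB@6)) EX@7 MEM@8 WB@9
I4 ld r5 <- r5: IF@5 ID@7 stall=0 (-) EX@8 MEM@9 WB@10
I5 ld r3 <- r2: IF@7 ID@8 stall=0 (-) EX@9 MEM@10 WB@11

Answer: 11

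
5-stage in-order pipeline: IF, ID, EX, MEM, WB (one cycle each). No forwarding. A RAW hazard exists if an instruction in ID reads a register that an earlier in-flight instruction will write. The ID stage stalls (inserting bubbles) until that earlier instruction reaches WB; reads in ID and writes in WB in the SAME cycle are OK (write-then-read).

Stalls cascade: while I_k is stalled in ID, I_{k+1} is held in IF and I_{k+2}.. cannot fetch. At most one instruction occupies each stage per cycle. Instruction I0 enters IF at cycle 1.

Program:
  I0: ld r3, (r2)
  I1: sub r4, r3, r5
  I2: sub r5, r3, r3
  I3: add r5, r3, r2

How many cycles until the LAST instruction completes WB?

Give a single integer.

Answer: 10

Derivation:
I0 ld r3 <- r2: IF@1 ID@2 stall=0 (-) EX@3 MEM@4 WB@5
I1 sub r4 <- r3,r5: IF@2 ID@3 stall=2 (RAW on I0.r3 (WB@5)) EX@6 MEM@7 WB@8
I2 sub r5 <- r3,r3: IF@3 ID@6 stall=0 (-) EX@7 MEM@8 WB@9
I3 add r5 <- r3,r2: IF@6 ID@7 stall=0 (-) EX@8 MEM@9 WB@10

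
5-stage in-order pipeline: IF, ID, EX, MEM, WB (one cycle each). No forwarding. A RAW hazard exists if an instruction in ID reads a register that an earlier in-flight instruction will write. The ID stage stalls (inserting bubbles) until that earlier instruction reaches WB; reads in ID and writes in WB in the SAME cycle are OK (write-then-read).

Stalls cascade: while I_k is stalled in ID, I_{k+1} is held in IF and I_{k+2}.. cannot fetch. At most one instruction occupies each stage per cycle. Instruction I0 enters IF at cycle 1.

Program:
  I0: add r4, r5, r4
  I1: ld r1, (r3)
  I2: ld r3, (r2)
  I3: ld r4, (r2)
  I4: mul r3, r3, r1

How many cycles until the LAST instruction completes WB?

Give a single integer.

Answer: 10

Derivation:
I0 add r4 <- r5,r4: IF@1 ID@2 stall=0 (-) EX@3 MEM@4 WB@5
I1 ld r1 <- r3: IF@2 ID@3 stall=0 (-) EX@4 MEM@5 WB@6
I2 ld r3 <- r2: IF@3 ID@4 stall=0 (-) EX@5 MEM@6 WB@7
I3 ld r4 <- r2: IF@4 ID@5 stall=0 (-) EX@6 MEM@7 WB@8
I4 mul r3 <- r3,r1: IF@5 ID@6 stall=1 (RAW on I2.r3 (WB@7)) EX@8 MEM@9 WB@10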